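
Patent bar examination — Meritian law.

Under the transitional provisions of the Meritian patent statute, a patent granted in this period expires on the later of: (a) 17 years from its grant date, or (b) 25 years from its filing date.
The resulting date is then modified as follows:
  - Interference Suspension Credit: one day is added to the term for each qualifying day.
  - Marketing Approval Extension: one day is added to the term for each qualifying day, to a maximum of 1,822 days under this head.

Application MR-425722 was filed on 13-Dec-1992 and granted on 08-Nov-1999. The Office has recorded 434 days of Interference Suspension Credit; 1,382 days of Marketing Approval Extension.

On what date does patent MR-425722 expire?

(a) grant + 17 years → 8 November 2016.
(b) filing + 25 years → 13 December 2017.
Later of the two: 13 December 2017.
Interference Suspension Credit: +434 days → 20 February 2019.
Marketing Approval Extension: 1382 days (within the 1822-day cap) → +1382 days → 3 December 2022.

December 3, 2022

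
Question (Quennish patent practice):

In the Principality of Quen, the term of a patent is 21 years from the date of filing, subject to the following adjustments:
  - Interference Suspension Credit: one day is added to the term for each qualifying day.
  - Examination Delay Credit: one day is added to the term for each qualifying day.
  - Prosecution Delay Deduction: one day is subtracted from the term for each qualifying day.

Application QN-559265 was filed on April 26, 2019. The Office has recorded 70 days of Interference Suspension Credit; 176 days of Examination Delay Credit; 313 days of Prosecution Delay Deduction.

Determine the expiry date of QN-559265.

February 19, 2040

Base term: filing date + 21 years → 26 April 2040.
Interference Suspension Credit: +70 days → 5 July 2040.
Examination Delay Credit: +176 days → 28 December 2040.
Prosecution Delay Deduction: −313 days → 19 February 2040.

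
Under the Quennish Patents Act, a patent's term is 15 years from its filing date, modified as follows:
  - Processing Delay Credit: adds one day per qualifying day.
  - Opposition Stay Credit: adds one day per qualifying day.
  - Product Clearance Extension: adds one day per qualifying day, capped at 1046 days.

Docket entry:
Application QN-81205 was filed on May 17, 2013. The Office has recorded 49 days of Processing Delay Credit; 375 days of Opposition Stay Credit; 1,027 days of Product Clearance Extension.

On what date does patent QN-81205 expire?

Base term: filing date + 15 years → 17 May 2028.
Processing Delay Credit: +49 days → 5 July 2028.
Opposition Stay Credit: +375 days → 15 July 2029.
Product Clearance Extension: 1027 days (within the 1046-day cap) → +1027 days → 7 May 2032.

2032-05-07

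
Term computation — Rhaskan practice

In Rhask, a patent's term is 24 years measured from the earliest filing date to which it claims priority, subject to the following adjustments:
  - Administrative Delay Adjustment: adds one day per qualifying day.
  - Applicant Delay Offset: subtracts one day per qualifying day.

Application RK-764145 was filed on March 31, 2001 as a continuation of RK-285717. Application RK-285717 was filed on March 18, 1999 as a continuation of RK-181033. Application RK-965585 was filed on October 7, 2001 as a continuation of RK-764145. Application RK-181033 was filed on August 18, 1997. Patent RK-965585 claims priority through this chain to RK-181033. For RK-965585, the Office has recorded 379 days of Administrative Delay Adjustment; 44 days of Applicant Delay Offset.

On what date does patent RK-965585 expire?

Earliest priority filing: 18 August 1997.
Base term: 18 August 1997 + 24 years → 18 August 2021.
Administrative Delay Adjustment: +379 days → 1 September 2022.
Applicant Delay Offset: −44 days → 19 July 2022.

2022-07-19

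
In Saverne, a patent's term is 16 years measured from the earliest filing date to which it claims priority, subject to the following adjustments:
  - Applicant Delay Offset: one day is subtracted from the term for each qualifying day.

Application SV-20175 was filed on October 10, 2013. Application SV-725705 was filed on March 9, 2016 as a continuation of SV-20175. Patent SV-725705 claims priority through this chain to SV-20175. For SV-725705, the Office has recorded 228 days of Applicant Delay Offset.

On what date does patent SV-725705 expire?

2029-02-24

Earliest priority filing: 10 October 2013.
Base term: 10 October 2013 + 16 years → 10 October 2029.
Applicant Delay Offset: −228 days → 24 February 2029.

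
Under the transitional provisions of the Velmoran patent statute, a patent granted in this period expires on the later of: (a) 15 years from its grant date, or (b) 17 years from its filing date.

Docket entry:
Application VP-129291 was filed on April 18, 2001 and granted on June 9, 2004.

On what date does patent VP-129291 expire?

2019-06-09

(a) grant + 15 years → 9 June 2019.
(b) filing + 17 years → 18 April 2018.
Later of the two: 9 June 2019.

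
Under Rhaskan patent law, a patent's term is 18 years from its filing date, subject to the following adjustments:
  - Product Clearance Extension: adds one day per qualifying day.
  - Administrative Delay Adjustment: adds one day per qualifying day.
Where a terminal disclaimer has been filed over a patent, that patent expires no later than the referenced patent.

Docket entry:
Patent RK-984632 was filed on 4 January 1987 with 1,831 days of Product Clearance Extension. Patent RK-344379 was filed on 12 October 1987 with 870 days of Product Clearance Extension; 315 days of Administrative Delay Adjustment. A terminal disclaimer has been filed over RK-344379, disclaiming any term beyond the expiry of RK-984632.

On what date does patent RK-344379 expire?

2009-01-09

Natural term of RK-344379:
  Base: filing + 18 years → 12 October 2005.
  Product Clearance Extension: +870 days → 29 February 2008.
  Administrative Delay Adjustment: +315 days → 9 January 2009.
Expiry of referenced patent RK-984632:
  Base: filing + 18 years → 4 January 2005.
  Product Clearance Extension: +1831 days → 9 January 2010.
Terminal disclaimer: RK-344379 expires on the earlier of 9 January 2009 and 9 January 2010.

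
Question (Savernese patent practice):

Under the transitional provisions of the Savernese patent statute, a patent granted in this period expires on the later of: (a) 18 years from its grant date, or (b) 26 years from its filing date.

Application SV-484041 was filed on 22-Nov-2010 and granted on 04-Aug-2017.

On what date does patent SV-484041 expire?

(a) grant + 18 years → 4 August 2035.
(b) filing + 26 years → 22 November 2036.
Later of the two: 22 November 2036.

2036-11-22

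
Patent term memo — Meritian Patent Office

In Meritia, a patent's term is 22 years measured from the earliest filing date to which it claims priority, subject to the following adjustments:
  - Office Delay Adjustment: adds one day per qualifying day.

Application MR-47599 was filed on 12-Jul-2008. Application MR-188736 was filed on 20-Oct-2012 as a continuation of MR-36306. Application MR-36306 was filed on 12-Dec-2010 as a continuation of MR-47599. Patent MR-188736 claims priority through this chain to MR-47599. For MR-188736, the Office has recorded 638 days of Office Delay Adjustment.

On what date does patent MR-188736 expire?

Earliest priority filing: 12 July 2008.
Base term: 12 July 2008 + 22 years → 12 July 2030.
Office Delay Adjustment: +638 days → 10 April 2032.

2032-04-10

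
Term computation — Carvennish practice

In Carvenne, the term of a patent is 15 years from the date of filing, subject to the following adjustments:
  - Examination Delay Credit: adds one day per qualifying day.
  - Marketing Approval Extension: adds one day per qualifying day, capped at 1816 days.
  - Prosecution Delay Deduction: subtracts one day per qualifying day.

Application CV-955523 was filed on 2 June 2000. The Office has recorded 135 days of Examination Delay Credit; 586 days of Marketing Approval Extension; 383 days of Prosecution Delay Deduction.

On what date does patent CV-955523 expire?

Base term: filing date + 15 years → 2 June 2015.
Examination Delay Credit: +135 days → 15 October 2015.
Marketing Approval Extension: 586 days (within the 1816-day cap) → +586 days → 23 May 2017.
Prosecution Delay Deduction: −383 days → 5 May 2016.

May 5, 2016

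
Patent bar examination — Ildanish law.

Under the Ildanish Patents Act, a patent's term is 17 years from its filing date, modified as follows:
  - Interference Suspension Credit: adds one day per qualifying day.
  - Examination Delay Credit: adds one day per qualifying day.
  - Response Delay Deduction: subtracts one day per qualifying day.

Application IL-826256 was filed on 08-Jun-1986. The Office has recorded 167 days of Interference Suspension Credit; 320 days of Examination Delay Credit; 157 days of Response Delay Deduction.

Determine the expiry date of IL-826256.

Base term: filing date + 17 years → 8 June 2003.
Interference Suspension Credit: +167 days → 22 November 2003.
Examination Delay Credit: +320 days → 7 October 2004.
Response Delay Deduction: −157 days → 3 May 2004.

2004-05-03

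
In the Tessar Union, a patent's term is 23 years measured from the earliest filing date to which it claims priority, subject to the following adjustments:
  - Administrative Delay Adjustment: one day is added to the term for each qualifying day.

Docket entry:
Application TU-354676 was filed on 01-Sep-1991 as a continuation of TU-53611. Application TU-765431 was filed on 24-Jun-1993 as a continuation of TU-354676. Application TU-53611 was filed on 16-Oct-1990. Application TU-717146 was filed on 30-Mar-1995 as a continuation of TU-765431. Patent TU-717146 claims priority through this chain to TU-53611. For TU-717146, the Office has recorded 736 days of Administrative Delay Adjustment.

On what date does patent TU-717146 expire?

Earliest priority filing: 16 October 1990.
Base term: 16 October 1990 + 23 years → 16 October 2013.
Administrative Delay Adjustment: +736 days → 22 October 2015.

October 22, 2015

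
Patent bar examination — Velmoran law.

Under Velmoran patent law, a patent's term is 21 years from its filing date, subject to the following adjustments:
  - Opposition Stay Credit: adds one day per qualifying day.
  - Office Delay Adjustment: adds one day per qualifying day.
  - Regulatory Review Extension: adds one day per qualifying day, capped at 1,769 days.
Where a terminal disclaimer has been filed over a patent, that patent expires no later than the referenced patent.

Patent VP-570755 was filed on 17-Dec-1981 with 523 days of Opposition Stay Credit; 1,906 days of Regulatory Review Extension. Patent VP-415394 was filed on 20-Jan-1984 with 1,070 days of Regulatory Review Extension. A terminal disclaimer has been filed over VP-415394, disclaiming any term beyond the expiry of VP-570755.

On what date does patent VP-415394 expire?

Natural term of VP-415394:
  Base: filing + 21 years → 20 January 2005.
  Regulatory Review Extension: 1070 days (within the 1769-day cap) → +1070 days → 26 December 2007.
Expiry of referenced patent VP-570755:
  Base: filing + 21 years → 17 December 2002.
  Opposition Stay Credit: +523 days → 23 May 2004.
  Regulatory Review Extension: 1906 days claimed exceeds the 1769-day cap, so +1769 days → 27 March 2009.
Terminal disclaimer: VP-415394 expires on the earlier of 26 December 2007 and 27 March 2009.

2007-12-26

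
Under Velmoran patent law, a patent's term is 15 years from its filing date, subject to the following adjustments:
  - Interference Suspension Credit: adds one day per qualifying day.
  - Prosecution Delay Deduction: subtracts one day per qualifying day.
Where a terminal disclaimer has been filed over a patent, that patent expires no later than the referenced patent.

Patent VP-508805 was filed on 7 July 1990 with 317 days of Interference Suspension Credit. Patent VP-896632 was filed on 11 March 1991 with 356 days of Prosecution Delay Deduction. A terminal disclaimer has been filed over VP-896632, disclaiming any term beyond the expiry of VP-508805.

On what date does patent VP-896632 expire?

March 20, 2005

Natural term of VP-896632:
  Base: filing + 15 years → 11 March 2006.
  Prosecution Delay Deduction: −356 days → 20 March 2005.
Expiry of referenced patent VP-508805:
  Base: filing + 15 years → 7 July 2005.
  Interference Suspension Credit: +317 days → 20 May 2006.
Terminal disclaimer: VP-896632 expires on the earlier of 20 March 2005 and 20 May 2006.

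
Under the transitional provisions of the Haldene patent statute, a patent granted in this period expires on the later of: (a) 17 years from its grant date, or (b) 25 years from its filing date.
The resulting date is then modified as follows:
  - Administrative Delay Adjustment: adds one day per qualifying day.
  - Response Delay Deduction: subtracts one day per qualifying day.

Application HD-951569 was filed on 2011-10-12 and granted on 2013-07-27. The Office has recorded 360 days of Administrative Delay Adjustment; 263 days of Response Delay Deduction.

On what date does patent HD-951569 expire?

2037-01-17

(a) grant + 17 years → 27 July 2030.
(b) filing + 25 years → 12 October 2036.
Later of the two: 12 October 2036.
Administrative Delay Adjustment: +360 days → 7 October 2037.
Response Delay Deduction: −263 days → 17 January 2037.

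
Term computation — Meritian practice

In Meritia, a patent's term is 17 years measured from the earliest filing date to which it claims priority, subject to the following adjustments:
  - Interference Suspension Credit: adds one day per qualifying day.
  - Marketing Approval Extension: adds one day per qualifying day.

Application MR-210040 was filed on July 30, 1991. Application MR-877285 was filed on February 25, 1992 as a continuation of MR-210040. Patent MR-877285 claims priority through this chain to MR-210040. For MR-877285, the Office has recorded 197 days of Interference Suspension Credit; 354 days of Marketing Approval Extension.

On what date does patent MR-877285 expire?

2010-02-01

Earliest priority filing: 30 July 1991.
Base term: 30 July 1991 + 17 years → 30 July 2008.
Interference Suspension Credit: +197 days → 12 February 2009.
Marketing Approval Extension: +354 days → 1 February 2010.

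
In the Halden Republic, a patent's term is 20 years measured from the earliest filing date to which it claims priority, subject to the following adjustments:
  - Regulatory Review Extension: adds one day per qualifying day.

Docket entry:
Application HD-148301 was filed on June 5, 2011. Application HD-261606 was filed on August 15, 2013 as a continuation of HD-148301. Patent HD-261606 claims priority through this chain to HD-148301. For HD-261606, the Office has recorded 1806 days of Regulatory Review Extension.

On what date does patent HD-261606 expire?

May 15, 2036

Earliest priority filing: 5 June 2011.
Base term: 5 June 2011 + 20 years → 5 June 2031.
Regulatory Review Extension: +1806 days → 15 May 2036.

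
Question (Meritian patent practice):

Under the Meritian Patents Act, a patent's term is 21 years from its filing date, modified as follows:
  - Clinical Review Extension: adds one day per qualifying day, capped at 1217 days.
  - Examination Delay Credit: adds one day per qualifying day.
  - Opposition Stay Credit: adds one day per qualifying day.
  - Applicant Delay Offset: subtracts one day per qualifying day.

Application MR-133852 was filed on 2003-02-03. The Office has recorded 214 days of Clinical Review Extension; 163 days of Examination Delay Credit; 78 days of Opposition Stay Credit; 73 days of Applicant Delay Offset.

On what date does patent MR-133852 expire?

Base term: filing date + 21 years → 3 February 2024.
Clinical Review Extension: 214 days (within the 1217-day cap) → +214 days → 4 September 2024.
Examination Delay Credit: +163 days → 14 February 2025.
Opposition Stay Credit: +78 days → 3 May 2025.
Applicant Delay Offset: −73 days → 19 February 2025.

February 19, 2025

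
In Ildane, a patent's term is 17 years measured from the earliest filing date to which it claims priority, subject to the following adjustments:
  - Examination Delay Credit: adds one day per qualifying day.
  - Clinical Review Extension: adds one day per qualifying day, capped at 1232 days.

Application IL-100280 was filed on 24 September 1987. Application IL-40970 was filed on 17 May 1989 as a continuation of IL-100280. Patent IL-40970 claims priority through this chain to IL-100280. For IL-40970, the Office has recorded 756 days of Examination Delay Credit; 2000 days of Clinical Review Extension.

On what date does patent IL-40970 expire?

Earliest priority filing: 24 September 1987.
Base term: 24 September 1987 + 17 years → 24 September 2004.
Examination Delay Credit: +756 days → 20 October 2006.
Clinical Review Extension: 2000 days claimed exceeds the 1232-day cap, so +1232 days → 5 March 2010.

2010-03-05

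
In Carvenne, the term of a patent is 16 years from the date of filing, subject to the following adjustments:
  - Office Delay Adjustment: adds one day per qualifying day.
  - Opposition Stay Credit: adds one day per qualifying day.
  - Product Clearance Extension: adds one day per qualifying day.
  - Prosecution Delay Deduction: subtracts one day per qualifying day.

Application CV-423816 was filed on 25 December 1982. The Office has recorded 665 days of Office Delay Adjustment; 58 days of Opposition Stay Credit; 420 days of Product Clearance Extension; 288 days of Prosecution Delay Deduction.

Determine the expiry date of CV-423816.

Base term: filing date + 16 years → 25 December 1998.
Office Delay Adjustment: +665 days → 20 October 2000.
Opposition Stay Credit: +58 days → 17 December 2000.
Product Clearance Extension: +420 days → 10 February 2002.
Prosecution Delay Deduction: −288 days → 28 April 2001.

April 28, 2001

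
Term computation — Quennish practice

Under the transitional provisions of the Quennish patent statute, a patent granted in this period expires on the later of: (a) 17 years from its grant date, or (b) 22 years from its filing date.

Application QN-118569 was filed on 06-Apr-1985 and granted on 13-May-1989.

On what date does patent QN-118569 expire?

(a) grant + 17 years → 13 May 2006.
(b) filing + 22 years → 6 April 2007.
Later of the two: 6 April 2007.

2007-04-06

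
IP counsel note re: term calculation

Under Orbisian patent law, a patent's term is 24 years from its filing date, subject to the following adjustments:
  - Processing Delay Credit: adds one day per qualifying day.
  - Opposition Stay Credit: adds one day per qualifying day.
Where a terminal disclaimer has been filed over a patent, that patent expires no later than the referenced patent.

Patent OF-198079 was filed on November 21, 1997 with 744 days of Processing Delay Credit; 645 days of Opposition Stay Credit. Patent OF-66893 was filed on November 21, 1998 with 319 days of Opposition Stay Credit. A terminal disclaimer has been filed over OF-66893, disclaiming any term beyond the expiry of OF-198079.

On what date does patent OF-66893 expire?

October 6, 2023

Natural term of OF-66893:
  Base: filing + 24 years → 21 November 2022.
  Opposition Stay Credit: +319 days → 6 October 2023.
Expiry of referenced patent OF-198079:
  Base: filing + 24 years → 21 November 2021.
  Processing Delay Credit: +744 days → 5 December 2023.
  Opposition Stay Credit: +645 days → 10 September 2025.
Terminal disclaimer: OF-66893 expires on the earlier of 6 October 2023 and 10 September 2025.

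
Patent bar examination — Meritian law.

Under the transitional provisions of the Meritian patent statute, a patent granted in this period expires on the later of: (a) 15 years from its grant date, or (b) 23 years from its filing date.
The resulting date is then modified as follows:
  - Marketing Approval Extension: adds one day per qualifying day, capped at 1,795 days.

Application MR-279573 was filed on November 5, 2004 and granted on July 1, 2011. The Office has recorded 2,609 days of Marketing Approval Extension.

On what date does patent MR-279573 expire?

2032-10-04

(a) grant + 15 years → 1 July 2026.
(b) filing + 23 years → 5 November 2027.
Later of the two: 5 November 2027.
Marketing Approval Extension: 2609 days claimed exceeds the 1795-day cap, so +1795 days → 4 October 2032.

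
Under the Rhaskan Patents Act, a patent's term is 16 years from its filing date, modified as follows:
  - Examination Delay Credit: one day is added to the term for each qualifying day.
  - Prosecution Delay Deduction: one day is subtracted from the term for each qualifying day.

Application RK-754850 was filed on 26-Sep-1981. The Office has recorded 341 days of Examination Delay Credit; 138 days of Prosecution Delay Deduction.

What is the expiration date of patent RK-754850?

Base term: filing date + 16 years → 26 September 1997.
Examination Delay Credit: +341 days → 2 September 1998.
Prosecution Delay Deduction: −138 days → 17 April 1998.

April 17, 1998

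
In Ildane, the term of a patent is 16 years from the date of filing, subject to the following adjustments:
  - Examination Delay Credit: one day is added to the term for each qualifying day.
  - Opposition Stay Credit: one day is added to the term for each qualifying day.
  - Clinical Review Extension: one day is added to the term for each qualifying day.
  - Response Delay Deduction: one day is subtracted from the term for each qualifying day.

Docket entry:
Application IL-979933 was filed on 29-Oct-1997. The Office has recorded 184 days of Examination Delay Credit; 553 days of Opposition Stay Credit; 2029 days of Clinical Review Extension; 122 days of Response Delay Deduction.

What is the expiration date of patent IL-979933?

2021-01-24

Base term: filing date + 16 years → 29 October 2013.
Examination Delay Credit: +184 days → 1 May 2014.
Opposition Stay Credit: +553 days → 5 November 2015.
Clinical Review Extension: +2029 days → 26 May 2021.
Response Delay Deduction: −122 days → 24 January 2021.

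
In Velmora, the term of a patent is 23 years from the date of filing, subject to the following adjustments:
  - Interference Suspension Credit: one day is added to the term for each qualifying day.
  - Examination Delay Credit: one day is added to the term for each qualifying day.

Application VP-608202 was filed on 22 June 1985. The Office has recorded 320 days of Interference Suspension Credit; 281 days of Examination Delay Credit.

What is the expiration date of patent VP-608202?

Base term: filing date + 23 years → 22 June 2008.
Interference Suspension Credit: +320 days → 8 May 2009.
Examination Delay Credit: +281 days → 13 February 2010.

2010-02-13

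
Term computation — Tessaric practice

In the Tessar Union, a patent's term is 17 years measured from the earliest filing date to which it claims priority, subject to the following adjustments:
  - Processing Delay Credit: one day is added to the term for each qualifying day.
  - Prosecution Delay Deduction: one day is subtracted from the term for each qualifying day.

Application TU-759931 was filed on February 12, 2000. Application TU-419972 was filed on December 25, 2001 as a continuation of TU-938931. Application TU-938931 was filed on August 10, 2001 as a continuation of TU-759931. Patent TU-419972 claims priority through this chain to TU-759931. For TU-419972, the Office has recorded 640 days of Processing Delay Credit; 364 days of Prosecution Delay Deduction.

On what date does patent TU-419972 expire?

November 15, 2017

Earliest priority filing: 12 February 2000.
Base term: 12 February 2000 + 17 years → 12 February 2017.
Processing Delay Credit: +640 days → 14 November 2018.
Prosecution Delay Deduction: −364 days → 15 November 2017.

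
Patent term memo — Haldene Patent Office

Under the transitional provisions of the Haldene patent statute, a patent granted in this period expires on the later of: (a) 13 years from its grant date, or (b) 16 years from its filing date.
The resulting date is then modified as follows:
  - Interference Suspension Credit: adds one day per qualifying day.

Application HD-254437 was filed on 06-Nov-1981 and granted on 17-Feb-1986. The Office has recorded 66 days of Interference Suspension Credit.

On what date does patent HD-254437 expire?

April 24, 1999

(a) grant + 13 years → 17 February 1999.
(b) filing + 16 years → 6 November 1997.
Later of the two: 17 February 1999.
Interference Suspension Credit: +66 days → 24 April 1999.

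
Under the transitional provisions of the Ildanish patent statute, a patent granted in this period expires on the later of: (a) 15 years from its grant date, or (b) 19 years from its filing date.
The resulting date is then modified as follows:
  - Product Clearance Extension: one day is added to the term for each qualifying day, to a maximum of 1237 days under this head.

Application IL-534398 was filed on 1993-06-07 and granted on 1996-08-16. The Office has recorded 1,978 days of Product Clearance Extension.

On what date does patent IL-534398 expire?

2015-10-27

(a) grant + 15 years → 16 August 2011.
(b) filing + 19 years → 7 June 2012.
Later of the two: 7 June 2012.
Product Clearance Extension: 1978 days claimed exceeds the 1237-day cap, so +1237 days → 27 October 2015.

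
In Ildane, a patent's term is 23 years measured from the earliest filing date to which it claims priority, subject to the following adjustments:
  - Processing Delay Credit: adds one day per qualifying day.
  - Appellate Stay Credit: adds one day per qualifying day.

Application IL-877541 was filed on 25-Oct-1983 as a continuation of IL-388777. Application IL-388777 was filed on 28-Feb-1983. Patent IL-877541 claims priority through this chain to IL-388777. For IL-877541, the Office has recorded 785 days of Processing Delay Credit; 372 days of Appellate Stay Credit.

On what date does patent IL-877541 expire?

Earliest priority filing: 28 February 1983.
Base term: 28 February 1983 + 23 years → 28 February 2006.
Processing Delay Credit: +785 days → 23 April 2008.
Appellate Stay Credit: +372 days → 30 April 2009.

2009-04-30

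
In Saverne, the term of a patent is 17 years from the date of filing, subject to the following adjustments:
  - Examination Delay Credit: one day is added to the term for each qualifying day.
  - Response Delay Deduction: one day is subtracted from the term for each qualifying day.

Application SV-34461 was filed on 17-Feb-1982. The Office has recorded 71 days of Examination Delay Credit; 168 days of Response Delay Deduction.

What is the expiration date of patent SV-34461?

Base term: filing date + 17 years → 17 February 1999.
Examination Delay Credit: +71 days → 29 April 1999.
Response Delay Deduction: −168 days → 12 November 1998.

1998-11-12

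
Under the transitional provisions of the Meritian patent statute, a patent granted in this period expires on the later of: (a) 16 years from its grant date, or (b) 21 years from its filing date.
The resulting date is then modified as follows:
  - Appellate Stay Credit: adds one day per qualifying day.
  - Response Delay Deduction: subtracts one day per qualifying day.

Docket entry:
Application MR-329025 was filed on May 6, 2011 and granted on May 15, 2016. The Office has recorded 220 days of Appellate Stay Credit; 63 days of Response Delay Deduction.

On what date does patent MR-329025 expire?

2032-10-19

(a) grant + 16 years → 15 May 2032.
(b) filing + 21 years → 6 May 2032.
Later of the two: 15 May 2032.
Appellate Stay Credit: +220 days → 21 December 2032.
Response Delay Deduction: −63 days → 19 October 2032.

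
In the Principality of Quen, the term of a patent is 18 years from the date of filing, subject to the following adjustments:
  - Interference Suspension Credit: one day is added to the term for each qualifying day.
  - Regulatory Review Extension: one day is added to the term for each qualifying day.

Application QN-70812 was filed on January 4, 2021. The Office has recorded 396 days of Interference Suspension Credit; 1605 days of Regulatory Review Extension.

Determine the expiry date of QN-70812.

2044-06-27

Base term: filing date + 18 years → 4 January 2039.
Interference Suspension Credit: +396 days → 4 February 2040.
Regulatory Review Extension: +1605 days → 27 June 2044.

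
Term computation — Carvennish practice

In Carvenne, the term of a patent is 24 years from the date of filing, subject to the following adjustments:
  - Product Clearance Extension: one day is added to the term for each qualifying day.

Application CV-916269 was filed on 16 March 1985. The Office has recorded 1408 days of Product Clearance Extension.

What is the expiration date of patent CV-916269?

Base term: filing date + 24 years → 16 March 2009.
Product Clearance Extension: +1408 days → 22 January 2013.

2013-01-22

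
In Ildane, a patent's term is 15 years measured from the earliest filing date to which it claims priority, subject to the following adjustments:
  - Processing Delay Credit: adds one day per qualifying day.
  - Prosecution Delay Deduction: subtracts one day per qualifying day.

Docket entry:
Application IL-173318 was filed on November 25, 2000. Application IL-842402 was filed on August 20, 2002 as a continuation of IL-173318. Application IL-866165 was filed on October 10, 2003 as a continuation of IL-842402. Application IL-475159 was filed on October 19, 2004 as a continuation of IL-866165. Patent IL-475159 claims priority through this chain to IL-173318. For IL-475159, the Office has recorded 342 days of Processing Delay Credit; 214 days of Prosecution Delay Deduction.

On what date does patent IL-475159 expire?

Earliest priority filing: 25 November 2000.
Base term: 25 November 2000 + 15 years → 25 November 2015.
Processing Delay Credit: +342 days → 1 November 2016.
Prosecution Delay Deduction: −214 days → 1 April 2016.

April 1, 2016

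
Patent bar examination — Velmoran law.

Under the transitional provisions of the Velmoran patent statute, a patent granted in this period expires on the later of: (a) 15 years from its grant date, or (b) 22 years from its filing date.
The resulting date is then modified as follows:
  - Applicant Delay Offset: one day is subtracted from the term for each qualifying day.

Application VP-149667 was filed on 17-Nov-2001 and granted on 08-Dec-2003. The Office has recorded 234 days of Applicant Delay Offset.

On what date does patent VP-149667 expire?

(a) grant + 15 years → 8 December 2018.
(b) filing + 22 years → 17 November 2023.
Later of the two: 17 November 2023.
Applicant Delay Offset: −234 days → 28 March 2023.

March 28, 2023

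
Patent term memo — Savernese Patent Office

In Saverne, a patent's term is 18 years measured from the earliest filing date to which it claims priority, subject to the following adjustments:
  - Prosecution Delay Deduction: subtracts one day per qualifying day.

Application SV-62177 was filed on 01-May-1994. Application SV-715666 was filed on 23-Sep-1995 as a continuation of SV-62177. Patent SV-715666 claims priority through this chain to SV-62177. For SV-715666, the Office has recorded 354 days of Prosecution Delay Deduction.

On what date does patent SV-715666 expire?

2011-05-13

Earliest priority filing: 1 May 1994.
Base term: 1 May 1994 + 18 years → 1 May 2012.
Prosecution Delay Deduction: −354 days → 13 May 2011.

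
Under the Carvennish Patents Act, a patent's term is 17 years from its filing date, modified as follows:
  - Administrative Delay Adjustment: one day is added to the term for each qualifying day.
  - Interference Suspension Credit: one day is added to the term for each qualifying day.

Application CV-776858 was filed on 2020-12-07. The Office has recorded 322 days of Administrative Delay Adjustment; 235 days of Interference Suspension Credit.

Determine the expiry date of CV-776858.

2039-06-17

Base term: filing date + 17 years → 7 December 2037.
Administrative Delay Adjustment: +322 days → 25 October 2038.
Interference Suspension Credit: +235 days → 17 June 2039.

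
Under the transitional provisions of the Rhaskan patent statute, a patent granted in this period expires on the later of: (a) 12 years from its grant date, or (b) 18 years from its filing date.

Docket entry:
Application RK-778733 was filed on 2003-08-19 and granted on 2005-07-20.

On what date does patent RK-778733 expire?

(a) grant + 12 years → 20 July 2017.
(b) filing + 18 years → 19 August 2021.
Later of the two: 19 August 2021.

2021-08-19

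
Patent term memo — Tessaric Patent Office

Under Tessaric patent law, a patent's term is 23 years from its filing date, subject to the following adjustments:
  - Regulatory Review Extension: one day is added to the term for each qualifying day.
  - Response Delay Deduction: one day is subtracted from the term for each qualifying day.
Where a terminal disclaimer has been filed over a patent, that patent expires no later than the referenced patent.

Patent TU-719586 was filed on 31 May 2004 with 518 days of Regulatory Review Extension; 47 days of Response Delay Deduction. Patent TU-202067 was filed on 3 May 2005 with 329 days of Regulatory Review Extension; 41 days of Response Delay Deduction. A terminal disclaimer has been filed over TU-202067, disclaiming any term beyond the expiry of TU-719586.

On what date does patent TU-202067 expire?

2028-09-13

Natural term of TU-202067:
  Base: filing + 23 years → 3 May 2028.
  Regulatory Review Extension: +329 days → 28 March 2029.
  Response Delay Deduction: −41 days → 15 February 2029.
Expiry of referenced patent TU-719586:
  Base: filing + 23 years → 31 May 2027.
  Regulatory Review Extension: +518 days → 30 October 2028.
  Response Delay Deduction: −47 days → 13 September 2028.
Terminal disclaimer: TU-202067 expires on the earlier of 15 February 2029 and 13 September 2028.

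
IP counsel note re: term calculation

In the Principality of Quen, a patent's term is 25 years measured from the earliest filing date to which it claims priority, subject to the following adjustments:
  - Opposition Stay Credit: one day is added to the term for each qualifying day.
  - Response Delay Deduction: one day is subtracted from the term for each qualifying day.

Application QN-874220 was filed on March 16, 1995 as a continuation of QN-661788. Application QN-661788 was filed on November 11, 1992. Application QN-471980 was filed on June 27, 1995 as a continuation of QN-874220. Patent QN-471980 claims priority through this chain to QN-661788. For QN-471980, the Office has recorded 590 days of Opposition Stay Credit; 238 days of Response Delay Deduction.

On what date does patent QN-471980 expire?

2018-10-29

Earliest priority filing: 11 November 1992.
Base term: 11 November 1992 + 25 years → 11 November 2017.
Opposition Stay Credit: +590 days → 24 June 2019.
Response Delay Deduction: −238 days → 29 October 2018.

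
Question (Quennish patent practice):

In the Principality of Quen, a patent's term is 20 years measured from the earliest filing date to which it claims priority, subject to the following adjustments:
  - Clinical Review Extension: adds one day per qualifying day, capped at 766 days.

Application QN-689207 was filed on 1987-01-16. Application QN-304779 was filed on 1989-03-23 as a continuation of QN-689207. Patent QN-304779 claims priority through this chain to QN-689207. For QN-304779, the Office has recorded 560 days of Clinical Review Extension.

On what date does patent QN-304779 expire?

Earliest priority filing: 16 January 1987.
Base term: 16 January 1987 + 20 years → 16 January 2007.
Clinical Review Extension: 560 days (within the 766-day cap) → +560 days → 29 July 2008.

July 29, 2008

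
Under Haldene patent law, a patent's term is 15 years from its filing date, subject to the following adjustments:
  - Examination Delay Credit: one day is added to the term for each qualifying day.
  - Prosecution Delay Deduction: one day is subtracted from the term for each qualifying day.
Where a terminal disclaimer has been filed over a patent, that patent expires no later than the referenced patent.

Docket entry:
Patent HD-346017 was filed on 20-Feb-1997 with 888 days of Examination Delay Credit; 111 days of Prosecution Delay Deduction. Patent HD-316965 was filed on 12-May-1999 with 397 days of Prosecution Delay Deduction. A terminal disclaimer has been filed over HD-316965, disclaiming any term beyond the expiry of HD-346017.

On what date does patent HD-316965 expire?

Natural term of HD-316965:
  Base: filing + 15 years → 12 May 2014.
  Prosecution Delay Deduction: −397 days → 10 April 2013.
Expiry of referenced patent HD-346017:
  Base: filing + 15 years → 20 February 2012.
  Examination Delay Credit: +888 days → 27 July 2014.
  Prosecution Delay Deduction: −111 days → 7 April 2014.
Terminal disclaimer: HD-316965 expires on the earlier of 10 April 2013 and 7 April 2014.

2013-04-10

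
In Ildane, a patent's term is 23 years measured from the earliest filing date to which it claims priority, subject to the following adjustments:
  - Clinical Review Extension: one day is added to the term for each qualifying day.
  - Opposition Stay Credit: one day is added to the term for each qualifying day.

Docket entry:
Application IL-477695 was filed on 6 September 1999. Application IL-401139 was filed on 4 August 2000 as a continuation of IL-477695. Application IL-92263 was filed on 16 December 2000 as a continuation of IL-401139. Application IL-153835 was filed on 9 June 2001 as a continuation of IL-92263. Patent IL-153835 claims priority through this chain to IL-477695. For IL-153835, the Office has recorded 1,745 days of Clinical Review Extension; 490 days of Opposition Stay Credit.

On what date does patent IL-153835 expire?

October 19, 2028

Earliest priority filing: 6 September 1999.
Base term: 6 September 1999 + 23 years → 6 September 2022.
Clinical Review Extension: +1745 days → 17 June 2027.
Opposition Stay Credit: +490 days → 19 October 2028.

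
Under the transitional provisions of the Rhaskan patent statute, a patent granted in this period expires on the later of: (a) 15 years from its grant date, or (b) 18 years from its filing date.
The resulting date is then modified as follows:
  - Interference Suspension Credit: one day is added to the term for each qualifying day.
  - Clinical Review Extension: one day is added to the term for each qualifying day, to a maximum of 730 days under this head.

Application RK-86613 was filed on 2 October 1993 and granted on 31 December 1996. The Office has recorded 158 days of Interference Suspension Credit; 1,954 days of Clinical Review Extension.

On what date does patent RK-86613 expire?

2014-06-06

(a) grant + 15 years → 31 December 2011.
(b) filing + 18 years → 2 October 2011.
Later of the two: 31 December 2011.
Interference Suspension Credit: +158 days → 6 June 2012.
Clinical Review Extension: 1954 days claimed exceeds the 730-day cap, so +730 days → 6 June 2014.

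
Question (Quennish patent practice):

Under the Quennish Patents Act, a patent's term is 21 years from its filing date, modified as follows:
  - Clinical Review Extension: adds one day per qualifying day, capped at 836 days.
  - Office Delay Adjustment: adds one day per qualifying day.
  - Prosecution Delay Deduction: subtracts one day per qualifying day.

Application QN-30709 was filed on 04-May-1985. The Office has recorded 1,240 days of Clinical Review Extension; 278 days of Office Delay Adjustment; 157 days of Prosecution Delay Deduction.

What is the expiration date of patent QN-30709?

Base term: filing date + 21 years → 4 May 2006.
Clinical Review Extension: 1240 days claimed exceeds the 836-day cap, so +836 days → 17 August 2008.
Office Delay Adjustment: +278 days → 22 May 2009.
Prosecution Delay Deduction: −157 days → 16 December 2008.

December 16, 2008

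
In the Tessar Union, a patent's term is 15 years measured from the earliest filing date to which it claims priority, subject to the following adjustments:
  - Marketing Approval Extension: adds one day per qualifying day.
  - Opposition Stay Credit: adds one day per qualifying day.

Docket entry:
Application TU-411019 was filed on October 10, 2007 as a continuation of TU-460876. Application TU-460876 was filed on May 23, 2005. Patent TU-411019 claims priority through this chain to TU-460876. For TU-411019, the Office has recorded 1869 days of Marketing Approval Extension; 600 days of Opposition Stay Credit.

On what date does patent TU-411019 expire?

Earliest priority filing: 23 May 2005.
Base term: 23 May 2005 + 15 years → 23 May 2020.
Marketing Approval Extension: +1869 days → 5 July 2025.
Opposition Stay Credit: +600 days → 25 February 2027.

2027-02-25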